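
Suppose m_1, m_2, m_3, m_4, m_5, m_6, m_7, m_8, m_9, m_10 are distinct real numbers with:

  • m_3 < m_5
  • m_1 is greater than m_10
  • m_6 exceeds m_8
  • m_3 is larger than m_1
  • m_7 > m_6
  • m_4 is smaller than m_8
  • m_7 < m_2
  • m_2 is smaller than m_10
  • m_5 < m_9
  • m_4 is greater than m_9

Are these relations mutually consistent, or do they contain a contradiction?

Chaining the given relations yields m_6 < m_7 < m_2 < m_10 < m_1 < m_3 < m_5 < m_9 < m_4 < m_8, so m_6 < m_8. But one relation states m_8 < m_6. These cannot both hold.

inconsistent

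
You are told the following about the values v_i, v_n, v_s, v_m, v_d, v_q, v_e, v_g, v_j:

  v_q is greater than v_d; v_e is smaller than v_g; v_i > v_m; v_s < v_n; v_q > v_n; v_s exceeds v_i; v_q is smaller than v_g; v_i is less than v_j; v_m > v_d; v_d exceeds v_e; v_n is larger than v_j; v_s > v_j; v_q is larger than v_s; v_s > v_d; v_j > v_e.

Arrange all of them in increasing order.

v_e < v_d < v_m < v_i < v_j < v_s < v_n < v_q < v_g

Each adjacent pair is fixed by a given relation: v_e < v_d; v_d < v_m; v_m < v_i; v_i < v_j; v_j < v_s; v_s < v_n; v_n < v_q; v_q < v_g. Chaining them end to end gives the full order.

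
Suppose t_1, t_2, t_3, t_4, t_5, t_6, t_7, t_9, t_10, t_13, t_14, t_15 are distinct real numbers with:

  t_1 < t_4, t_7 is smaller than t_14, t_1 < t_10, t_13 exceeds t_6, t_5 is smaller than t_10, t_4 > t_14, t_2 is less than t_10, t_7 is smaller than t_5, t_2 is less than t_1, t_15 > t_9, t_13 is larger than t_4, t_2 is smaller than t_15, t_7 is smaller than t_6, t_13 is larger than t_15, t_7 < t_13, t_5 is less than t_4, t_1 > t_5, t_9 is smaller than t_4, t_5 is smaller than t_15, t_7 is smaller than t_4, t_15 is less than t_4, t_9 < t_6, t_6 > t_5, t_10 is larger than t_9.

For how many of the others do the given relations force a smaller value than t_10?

5

The elements the relations force below t_10 are t_7, t_5, t_2, t_9, t_1 — no chain reaches any other.
That is 5.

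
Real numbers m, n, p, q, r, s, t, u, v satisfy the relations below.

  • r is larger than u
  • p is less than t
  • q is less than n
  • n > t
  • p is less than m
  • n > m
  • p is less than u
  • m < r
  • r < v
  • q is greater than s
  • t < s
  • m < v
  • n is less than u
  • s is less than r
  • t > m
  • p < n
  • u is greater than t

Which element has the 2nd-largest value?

r

The consecutive relations fix a unique order: p < m < t < s < q < n < u < r < v.
The 2nd largest is r.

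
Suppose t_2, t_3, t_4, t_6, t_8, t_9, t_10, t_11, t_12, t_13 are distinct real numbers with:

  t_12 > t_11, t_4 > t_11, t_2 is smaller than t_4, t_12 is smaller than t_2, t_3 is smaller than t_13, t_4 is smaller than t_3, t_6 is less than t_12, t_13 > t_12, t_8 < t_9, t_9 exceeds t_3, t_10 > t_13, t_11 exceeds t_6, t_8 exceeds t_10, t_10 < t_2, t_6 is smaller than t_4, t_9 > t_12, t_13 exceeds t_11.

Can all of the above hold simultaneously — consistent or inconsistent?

inconsistent

We have t_10 < t_2 stated directly, yet also t_2 < t_4 < t_3 < t_13 < t_10 by chaining the others — so t_2 < t_10. Contradiction.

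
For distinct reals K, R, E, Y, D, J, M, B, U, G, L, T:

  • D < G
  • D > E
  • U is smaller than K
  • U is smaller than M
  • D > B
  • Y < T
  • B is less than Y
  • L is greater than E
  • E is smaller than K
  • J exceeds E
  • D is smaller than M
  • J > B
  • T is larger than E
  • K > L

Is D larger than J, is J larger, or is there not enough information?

undetermined

Following every chain through D: above D we get G, M; below D we get B, E.
J is not reached, and no chain runs the other way from J to D.
So the given relations leave the order of D and J undetermined.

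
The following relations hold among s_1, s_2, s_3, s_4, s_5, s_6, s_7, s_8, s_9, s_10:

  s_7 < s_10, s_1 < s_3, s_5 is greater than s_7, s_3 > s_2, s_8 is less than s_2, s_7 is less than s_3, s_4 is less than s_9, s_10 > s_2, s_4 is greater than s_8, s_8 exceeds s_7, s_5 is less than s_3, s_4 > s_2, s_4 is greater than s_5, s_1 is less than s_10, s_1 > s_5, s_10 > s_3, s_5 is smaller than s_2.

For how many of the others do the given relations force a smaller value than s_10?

6

The elements the relations force below s_10 are s_7, s_8, s_5, s_2, s_1, s_3 — no chain reaches any other.
That is 6.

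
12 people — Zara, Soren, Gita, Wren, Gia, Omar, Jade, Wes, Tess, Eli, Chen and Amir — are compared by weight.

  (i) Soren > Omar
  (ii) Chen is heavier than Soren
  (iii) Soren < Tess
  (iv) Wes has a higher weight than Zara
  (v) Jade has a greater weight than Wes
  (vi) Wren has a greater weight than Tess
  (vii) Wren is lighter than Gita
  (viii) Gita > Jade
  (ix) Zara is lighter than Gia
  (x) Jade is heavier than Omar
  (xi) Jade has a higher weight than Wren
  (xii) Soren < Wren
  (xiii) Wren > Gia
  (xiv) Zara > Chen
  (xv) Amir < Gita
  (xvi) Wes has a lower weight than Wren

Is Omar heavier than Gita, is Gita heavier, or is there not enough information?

Following the relations from Omar: Omar < Soren < Chen < Zara < Gia < Wren < Gita.
So Gita is heavier.

Gita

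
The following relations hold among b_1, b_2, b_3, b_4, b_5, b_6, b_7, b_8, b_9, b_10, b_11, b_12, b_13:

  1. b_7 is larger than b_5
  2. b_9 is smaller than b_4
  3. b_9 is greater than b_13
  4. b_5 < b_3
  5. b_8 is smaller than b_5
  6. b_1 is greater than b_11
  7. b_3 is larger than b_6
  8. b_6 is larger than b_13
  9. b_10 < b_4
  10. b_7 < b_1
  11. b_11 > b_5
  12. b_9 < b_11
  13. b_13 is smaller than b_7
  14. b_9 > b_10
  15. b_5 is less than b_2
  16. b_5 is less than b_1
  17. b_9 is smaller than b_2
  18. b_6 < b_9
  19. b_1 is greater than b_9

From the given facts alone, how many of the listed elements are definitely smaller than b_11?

From b_11 the given relations immediately reach b_9, b_5.
From those, b_8, b_13, b_6, b_10 — 6 in total.
No other element is forced below b_11 by the given relations, so the count is 6.

6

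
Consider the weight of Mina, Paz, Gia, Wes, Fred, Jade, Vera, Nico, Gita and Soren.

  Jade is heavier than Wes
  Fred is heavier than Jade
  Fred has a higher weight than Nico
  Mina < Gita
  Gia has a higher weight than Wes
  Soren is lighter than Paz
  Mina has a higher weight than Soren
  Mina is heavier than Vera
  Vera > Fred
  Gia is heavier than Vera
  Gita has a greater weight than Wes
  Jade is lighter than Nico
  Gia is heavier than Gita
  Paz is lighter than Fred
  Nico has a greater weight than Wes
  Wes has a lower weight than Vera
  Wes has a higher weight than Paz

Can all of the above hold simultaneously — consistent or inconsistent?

The single ordering Soren < Paz < Wes < Jade < Nico < Fred < Vera < Mina < Gita < Gia satisfies every listed relation, so no contradiction arises.

consistent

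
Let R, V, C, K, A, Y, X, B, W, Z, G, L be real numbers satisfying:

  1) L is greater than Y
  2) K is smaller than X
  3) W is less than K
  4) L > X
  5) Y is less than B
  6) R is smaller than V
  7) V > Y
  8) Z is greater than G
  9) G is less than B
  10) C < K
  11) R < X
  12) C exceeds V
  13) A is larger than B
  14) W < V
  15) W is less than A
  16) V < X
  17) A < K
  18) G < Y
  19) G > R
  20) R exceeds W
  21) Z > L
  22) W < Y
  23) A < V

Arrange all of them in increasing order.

W < R < G < Y < B < A < V < C < K < X < L < Z

Nothing is placed below W, so it is least; from there W < R; R < G; G < Y; Y < B; B < A; A < V; V < C; C < K; K < X; X < L; L < Z, each given directly.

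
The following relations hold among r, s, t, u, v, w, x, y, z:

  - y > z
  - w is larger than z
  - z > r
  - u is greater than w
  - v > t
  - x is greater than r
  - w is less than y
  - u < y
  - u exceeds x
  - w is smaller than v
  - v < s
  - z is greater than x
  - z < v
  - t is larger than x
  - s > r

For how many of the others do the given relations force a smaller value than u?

4

From u the given relations immediately reach x, w.
From those, r, z — 4 in total.
Nothing else is reachable below u; 4 in all.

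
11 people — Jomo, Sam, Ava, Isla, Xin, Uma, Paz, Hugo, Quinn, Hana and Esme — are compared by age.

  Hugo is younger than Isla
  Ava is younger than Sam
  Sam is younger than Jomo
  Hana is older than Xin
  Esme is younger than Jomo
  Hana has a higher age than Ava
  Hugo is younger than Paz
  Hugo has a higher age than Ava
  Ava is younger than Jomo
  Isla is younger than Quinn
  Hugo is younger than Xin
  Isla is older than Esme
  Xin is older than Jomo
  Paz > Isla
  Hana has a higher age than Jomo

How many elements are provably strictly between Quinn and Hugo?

1

Chaining upward from Hugo reaches: Isla, Xin, Paz, Hana.
Chaining downward from Quinn reaches: Ava, Esme, Isla.
Strictly between Hugo and Quinn are those in both lists: Isla — 1 element.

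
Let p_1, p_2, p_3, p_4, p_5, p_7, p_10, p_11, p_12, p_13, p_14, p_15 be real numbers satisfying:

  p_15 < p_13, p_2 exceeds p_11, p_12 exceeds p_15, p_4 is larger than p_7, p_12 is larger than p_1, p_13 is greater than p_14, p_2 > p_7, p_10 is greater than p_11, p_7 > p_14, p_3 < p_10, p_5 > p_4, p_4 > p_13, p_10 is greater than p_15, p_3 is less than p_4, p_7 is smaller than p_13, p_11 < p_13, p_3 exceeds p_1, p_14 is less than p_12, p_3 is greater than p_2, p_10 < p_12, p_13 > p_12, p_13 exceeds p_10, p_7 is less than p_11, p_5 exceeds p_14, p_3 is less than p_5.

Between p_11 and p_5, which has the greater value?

p_5

Link the given pairs in sequence: p_11 < p_2; p_2 < p_3; p_3 < p_10; p_10 < p_12; p_12 < p_13; p_13 < p_4; p_4 < p_5.
Together: p_11 < p_2 < p_3 < p_10 < p_12 < p_13 < p_4 < p_5.
So p_11 < p_5; p_5 is the larger of the two.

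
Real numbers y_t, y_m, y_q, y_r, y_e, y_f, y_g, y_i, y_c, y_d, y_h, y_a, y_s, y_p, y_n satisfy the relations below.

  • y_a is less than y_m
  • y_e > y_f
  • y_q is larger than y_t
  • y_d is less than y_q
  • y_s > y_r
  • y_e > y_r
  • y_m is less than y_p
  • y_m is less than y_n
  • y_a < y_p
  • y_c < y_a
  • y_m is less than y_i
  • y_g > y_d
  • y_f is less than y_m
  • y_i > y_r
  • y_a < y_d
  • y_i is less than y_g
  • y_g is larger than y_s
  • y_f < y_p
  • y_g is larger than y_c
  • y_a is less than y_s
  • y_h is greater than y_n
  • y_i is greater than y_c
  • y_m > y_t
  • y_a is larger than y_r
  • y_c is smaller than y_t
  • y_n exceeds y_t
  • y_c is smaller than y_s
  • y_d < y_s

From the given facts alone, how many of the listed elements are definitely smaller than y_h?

From y_h the given relations immediately reach y_n.
From those, y_t, y_m — 3 in total.
From those, y_c, y_f, y_a — 6 in total.
From those, y_r — 7 in total.
Nothing else is reachable below y_h; 7 in all.

7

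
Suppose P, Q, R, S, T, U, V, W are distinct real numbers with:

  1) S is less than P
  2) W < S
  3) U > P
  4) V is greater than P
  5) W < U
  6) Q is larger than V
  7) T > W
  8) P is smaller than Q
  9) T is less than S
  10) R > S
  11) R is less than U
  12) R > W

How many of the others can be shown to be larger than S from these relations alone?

5

From S the given relations immediately reach R, P.
From those, V, Q, U — 5 in total.
Nothing else is reachable above S; 5 in all.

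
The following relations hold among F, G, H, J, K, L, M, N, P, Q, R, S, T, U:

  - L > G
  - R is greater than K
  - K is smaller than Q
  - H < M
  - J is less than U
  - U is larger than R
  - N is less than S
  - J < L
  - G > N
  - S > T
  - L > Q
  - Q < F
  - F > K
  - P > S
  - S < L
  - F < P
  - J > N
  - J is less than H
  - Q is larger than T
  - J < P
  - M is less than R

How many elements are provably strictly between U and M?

1

The relations place M below U. An element lies strictly between them when it is forced above M and also forced below U.
Above M: {R}. Below U: {K, N, J, H, R}.
Intersection: {R} — 1.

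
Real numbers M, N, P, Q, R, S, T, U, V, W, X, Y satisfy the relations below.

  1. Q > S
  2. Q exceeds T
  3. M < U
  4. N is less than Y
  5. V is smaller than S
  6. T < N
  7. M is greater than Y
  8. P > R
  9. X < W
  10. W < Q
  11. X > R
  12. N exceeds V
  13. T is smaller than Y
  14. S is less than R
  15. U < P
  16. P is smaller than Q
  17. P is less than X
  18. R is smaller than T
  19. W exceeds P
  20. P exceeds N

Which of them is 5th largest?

Piecing the relations together gives one ordering: V < S < R < T < N < Y < M < U < P < X < W < Q.
Counting 5 from the largest end gives U.

U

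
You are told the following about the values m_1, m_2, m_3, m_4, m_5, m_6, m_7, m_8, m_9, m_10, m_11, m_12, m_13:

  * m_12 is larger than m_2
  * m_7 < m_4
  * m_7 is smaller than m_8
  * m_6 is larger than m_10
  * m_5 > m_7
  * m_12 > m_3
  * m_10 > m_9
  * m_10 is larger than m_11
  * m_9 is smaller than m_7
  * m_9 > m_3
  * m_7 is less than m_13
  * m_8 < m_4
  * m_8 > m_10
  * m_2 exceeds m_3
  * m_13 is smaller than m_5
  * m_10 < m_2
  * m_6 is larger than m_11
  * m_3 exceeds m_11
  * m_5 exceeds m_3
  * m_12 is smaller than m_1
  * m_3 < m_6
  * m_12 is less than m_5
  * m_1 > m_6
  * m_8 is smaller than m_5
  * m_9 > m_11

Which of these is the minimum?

m_11

Chaining upward from m_11: directly above it, m_3, m_9, m_10, m_6; then m_2, m_7, m_8, m_12, m_5, m_1; then m_13, m_4.
That covers every other element, and nothing is given below m_11, so m_11 is the minimum.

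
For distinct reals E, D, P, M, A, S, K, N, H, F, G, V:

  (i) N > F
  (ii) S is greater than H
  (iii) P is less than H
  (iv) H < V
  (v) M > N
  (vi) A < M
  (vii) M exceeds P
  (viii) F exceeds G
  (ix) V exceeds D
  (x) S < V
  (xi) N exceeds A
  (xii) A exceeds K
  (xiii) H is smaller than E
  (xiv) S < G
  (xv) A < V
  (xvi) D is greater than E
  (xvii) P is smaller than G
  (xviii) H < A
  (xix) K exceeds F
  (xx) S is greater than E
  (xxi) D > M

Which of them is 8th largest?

G

Piecing the relations together gives one ordering: P < H < E < S < G < F < K < A < N < M < D < V.
Counting 8 from the largest end gives G.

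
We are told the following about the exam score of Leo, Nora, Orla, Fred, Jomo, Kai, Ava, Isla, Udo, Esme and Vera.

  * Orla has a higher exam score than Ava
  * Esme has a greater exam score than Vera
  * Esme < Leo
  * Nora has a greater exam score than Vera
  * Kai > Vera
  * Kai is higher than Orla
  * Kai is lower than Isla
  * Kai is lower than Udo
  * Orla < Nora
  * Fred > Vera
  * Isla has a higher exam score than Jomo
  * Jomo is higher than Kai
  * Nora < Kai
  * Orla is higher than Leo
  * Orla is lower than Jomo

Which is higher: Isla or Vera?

Link the given pairs in sequence: Vera < Esme; Esme < Leo; Leo < Orla; Orla < Nora; Nora < Kai; Kai < Isla.
Together: Vera < Esme < Leo < Orla < Nora < Kai < Isla.
So Vera < Isla; Isla is the higher of the two.

Isla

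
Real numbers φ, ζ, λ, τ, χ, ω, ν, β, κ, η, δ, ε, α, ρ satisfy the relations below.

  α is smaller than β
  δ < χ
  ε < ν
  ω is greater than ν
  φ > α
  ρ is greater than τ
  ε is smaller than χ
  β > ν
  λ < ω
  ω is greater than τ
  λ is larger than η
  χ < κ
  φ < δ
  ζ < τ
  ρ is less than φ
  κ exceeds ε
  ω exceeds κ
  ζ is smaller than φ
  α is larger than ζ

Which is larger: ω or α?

The relevant relations are α < φ; φ < δ; δ < χ; χ < κ; κ < ω.
Chaining these gives α < φ < δ < χ < κ < ω.
So α < ω; ω is the larger of the two.

ω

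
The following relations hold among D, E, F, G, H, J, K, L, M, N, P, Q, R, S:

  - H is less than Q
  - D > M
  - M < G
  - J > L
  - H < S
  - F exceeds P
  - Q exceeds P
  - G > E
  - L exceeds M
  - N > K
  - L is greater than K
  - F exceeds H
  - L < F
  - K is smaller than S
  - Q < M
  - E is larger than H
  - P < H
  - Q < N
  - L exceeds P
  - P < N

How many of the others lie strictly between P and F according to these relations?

Chaining upward from P reaches: H, Q, S, N, M, E, G, L, D, J.
Chaining downward from F reaches: H, Q, K, M, L.
Strictly between P and F are those in both lists: H, Q, M, L — 4 elements.

4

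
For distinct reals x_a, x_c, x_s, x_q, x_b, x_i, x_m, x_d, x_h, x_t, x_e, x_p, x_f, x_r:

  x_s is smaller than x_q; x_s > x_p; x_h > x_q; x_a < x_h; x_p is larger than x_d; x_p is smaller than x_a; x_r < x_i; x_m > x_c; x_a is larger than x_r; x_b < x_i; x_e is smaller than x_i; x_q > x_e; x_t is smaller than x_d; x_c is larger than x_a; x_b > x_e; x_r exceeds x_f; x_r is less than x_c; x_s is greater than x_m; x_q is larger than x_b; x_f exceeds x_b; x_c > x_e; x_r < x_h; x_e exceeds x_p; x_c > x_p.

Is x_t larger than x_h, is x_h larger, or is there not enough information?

x_h

Following the relations from x_t: x_t < x_d < x_p < x_e < x_b < x_f < x_r < x_a < x_c < x_m < x_s < x_q < x_h.
So x_h is larger.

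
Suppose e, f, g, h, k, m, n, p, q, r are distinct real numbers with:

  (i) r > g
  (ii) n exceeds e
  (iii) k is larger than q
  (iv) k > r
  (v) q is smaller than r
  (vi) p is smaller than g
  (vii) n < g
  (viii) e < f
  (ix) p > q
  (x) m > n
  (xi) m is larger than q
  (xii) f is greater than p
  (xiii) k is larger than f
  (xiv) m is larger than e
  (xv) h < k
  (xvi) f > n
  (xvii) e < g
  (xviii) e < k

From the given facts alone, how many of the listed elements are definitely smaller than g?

Directly below g: p, e, n.
One step further: q (4 so far).
No other element is forced below g by the given relations, so the count is 4.

4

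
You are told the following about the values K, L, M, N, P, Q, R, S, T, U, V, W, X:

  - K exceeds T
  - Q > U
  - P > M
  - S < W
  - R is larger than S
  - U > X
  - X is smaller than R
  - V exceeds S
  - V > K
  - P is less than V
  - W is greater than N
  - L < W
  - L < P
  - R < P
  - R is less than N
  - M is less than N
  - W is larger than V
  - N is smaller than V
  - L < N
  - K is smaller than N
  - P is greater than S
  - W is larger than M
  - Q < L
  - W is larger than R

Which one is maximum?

W

Chaining downward from W: directly below it, S, L, M, R, N, V; then X, K, Q, P; then T, U.
That covers every other element, and nothing is given above W, so W is the maximum.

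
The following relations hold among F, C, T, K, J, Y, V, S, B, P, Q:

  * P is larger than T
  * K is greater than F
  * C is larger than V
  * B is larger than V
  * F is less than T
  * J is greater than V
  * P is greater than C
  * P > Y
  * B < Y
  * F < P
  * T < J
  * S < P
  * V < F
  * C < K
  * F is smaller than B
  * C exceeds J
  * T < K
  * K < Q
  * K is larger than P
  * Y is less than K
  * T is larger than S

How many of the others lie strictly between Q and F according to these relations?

The relations place F below Q. An element lies strictly between them when it is forced above F and also forced below Q.
Above F: {T, B, J, Y, C, P, K}. Below Q: {V, S, T, B, J, Y, C, P, K}.
Intersection: {T, B, J, Y, C, P, K} — 7.

7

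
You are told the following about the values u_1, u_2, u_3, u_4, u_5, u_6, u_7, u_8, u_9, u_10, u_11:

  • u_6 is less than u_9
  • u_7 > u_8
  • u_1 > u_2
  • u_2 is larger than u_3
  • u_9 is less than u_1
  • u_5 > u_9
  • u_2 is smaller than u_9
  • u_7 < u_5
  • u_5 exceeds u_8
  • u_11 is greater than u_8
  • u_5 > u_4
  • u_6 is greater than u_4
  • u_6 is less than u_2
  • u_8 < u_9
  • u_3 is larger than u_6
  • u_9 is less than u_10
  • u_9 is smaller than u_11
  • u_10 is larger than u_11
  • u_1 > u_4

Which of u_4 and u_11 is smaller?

Link the given pairs in sequence: u_4 < u_6; u_6 < u_3; u_3 < u_2; u_2 < u_9; u_9 < u_11.
Together: u_4 < u_6 < u_3 < u_2 < u_9 < u_11.
So u_4 < u_11; u_4 is the smaller of the two.

u_4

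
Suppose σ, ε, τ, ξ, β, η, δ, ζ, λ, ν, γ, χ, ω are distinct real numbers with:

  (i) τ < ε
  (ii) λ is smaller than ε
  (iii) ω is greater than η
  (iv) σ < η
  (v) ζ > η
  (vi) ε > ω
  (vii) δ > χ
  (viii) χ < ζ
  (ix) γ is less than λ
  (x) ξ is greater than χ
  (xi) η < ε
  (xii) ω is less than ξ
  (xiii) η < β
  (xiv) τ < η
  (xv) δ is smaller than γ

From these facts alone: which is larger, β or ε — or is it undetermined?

undetermined

Following every chain through β: below β we get τ, σ, η.
ε is not reached, and no chain runs the other way from ε to β.
So the given relations leave the order of β and ε undetermined.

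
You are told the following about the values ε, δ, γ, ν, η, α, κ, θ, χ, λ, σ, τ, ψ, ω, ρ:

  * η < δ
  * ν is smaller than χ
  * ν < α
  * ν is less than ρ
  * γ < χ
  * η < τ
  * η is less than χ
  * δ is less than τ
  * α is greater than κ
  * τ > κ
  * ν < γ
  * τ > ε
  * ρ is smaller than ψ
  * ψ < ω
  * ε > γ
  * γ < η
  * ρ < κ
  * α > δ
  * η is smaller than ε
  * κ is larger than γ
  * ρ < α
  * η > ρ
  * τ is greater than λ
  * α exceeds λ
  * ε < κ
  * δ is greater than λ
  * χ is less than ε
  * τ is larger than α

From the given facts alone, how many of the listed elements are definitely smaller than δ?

Directly below δ: λ, η.
One step further: ρ, γ (4 so far).
One step further: ν (5 so far).
No other element is forced below δ by the given relations, so the count is 5.

5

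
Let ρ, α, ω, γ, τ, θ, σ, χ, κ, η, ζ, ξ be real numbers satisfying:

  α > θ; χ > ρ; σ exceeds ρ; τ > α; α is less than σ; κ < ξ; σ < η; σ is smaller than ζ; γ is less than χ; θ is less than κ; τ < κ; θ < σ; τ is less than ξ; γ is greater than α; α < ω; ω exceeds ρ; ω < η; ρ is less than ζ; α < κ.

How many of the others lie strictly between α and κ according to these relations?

The relations place α below κ. An element lies strictly between them when it is forced above α and also forced below κ.
Above α: {ω, σ, ζ, η, τ, γ, ξ, χ}. Below κ: {θ, τ}.
Intersection: {τ} — 1.

1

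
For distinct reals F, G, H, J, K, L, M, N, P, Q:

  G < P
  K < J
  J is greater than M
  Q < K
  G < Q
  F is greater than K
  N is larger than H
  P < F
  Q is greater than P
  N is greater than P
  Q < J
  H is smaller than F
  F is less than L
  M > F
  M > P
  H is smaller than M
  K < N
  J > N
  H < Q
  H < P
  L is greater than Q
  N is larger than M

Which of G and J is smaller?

G

G < P and P < Q give G < Q.
Then Q < K extends the chain to K.
Then K < F extends the chain to F.
With F < M: G < P < Q < K < F < M.
With M < N: G < P < Q < K < F < M < N.
Then N < J extends the chain to J.
So G < J; G is the smaller of the two.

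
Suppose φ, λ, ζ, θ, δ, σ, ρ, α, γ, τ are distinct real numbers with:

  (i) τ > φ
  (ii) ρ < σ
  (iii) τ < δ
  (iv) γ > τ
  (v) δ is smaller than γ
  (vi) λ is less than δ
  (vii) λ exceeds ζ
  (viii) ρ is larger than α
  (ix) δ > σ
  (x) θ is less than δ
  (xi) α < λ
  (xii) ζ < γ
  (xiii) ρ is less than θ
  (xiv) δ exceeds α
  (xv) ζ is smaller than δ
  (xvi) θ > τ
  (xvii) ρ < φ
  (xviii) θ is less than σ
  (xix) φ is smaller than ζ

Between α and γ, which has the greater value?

α < ρ < φ < τ < θ < σ < δ < γ, by transitivity through ρ, φ, τ, θ, σ, δ.
So α < γ; γ is the larger of the two.

γ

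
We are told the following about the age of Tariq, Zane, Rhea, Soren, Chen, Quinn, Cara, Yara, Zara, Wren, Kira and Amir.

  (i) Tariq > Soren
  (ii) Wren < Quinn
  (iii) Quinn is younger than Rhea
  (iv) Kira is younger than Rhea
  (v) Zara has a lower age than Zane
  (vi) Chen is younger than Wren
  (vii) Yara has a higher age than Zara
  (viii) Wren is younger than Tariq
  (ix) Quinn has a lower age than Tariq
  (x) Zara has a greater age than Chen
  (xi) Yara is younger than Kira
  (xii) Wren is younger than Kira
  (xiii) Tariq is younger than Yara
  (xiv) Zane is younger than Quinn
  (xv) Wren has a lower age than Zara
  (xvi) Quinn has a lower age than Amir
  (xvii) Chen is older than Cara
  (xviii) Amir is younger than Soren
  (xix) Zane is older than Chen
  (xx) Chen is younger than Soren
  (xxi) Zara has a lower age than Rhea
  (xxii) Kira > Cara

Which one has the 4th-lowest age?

Zara

Piecing the relations together gives one ordering: Cara < Chen < Wren < Zara < Zane < Quinn < Amir < Soren < Tariq < Yara < Kira < Rhea.
Counting 4 from the smallest end gives Zara.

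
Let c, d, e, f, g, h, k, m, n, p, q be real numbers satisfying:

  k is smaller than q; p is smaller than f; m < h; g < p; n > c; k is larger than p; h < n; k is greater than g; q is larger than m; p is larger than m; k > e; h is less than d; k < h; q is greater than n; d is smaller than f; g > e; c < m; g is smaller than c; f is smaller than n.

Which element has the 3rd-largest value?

f

Piecing the relations together gives one ordering: e < g < c < m < p < k < h < d < f < n < q.
Counting 3 from the largest end gives f.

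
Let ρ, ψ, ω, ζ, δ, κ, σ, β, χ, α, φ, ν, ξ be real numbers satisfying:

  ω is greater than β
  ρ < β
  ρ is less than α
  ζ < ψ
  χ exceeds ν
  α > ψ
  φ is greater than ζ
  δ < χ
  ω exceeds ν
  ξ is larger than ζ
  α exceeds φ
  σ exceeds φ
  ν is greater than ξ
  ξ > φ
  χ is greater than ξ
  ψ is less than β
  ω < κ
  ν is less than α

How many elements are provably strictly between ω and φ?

Chaining upward from φ reaches: σ, ξ, ν, α, κ, χ.
Chaining downward from ω reaches: ρ, ζ, ψ, ξ, β, ν.
Strictly between φ and ω are those in both lists: ξ, ν — 2 elements.

2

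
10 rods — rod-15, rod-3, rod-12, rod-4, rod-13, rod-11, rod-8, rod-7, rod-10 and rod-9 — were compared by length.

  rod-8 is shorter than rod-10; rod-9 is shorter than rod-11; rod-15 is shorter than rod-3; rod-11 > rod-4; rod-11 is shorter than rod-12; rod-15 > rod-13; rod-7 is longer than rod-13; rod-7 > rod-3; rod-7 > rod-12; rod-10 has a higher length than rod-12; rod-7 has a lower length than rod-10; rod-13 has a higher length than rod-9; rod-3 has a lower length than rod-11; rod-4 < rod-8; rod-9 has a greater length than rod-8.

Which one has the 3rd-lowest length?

rod-9

Piecing the relations together gives one ordering: rod-4 < rod-8 < rod-9 < rod-13 < rod-15 < rod-3 < rod-11 < rod-12 < rod-7 < rod-10.
Counting 3 from the smallest end gives rod-9.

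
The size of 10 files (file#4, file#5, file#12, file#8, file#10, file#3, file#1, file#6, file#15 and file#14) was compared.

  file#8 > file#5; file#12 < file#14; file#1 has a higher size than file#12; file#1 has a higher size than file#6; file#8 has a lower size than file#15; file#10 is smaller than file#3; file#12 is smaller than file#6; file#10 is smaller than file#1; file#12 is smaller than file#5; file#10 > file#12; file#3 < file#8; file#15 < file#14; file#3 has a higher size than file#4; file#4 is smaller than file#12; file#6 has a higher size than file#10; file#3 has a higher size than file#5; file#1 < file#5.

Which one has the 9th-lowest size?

file#15

Chaining the given pairs: file#4 < file#12 < file#10 < file#6 < file#1 < file#5 < file#3 < file#8 < file#15 < file#14.
Counting 9 from the smallest end gives file#15.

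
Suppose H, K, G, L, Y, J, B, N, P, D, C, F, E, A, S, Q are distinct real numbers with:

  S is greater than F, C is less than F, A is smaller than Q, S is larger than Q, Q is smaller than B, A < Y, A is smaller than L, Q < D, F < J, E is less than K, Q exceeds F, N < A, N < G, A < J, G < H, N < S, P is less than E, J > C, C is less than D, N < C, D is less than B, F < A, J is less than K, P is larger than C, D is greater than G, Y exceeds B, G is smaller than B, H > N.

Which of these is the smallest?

N

Chaining upward from N: directly above it, C, A, G, S, H; then F, J, L, Q, P, D, B, Y; then E, K.
That covers every other element, and nothing is given below N, so N is the smallest.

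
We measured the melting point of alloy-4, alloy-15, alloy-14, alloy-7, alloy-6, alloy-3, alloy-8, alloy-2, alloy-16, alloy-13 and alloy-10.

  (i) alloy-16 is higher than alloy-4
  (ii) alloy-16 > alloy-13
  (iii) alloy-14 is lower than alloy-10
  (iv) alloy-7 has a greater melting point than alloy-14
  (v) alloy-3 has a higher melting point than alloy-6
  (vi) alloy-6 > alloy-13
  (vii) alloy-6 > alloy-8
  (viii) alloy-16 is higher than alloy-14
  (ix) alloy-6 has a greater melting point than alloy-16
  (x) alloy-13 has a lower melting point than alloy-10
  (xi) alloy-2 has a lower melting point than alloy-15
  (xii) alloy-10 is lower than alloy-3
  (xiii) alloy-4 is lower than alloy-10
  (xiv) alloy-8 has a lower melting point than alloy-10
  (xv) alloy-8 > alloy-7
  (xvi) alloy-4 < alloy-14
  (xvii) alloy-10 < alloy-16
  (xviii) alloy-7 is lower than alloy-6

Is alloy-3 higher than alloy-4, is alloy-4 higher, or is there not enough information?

alloy-3

alloy-4 < alloy-14 and alloy-14 < alloy-7 give alloy-4 < alloy-7.
With alloy-7 < alloy-8: alloy-4 < alloy-14 < alloy-7 < alloy-8.
With alloy-8 < alloy-10: alloy-4 < alloy-14 < alloy-7 < alloy-8 < alloy-10.
Then alloy-10 < alloy-16 extends the chain to alloy-16.
Then alloy-16 < alloy-6 extends the chain to alloy-6.
With alloy-6 < alloy-3: alloy-4 < alloy-14 < alloy-7 < alloy-8 < alloy-10 < alloy-16 < alloy-6 < alloy-3.
So alloy-3 is higher.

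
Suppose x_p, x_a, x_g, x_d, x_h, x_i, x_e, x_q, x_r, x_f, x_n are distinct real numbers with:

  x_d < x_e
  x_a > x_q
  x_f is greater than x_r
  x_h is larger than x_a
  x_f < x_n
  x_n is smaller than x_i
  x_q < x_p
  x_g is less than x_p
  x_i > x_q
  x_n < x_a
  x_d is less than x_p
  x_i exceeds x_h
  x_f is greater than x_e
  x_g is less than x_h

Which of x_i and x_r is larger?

x_i

x_r < x_f and x_f < x_n give x_r < x_n.
Then x_n < x_a extends the chain to x_a.
With x_a < x_h: x_r < x_f < x_n < x_a < x_h.
Then x_h < x_i extends the chain to x_i.
So x_r < x_i; x_i is the larger of the two.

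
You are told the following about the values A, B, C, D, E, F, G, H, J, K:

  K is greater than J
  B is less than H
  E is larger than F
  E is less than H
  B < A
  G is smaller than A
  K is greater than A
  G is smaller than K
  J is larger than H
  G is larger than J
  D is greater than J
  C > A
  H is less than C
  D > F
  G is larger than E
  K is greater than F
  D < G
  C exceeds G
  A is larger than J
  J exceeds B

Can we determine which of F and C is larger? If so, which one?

Chaining the given relations: F < E < H < J < D < G < A < C.
So C is larger.

C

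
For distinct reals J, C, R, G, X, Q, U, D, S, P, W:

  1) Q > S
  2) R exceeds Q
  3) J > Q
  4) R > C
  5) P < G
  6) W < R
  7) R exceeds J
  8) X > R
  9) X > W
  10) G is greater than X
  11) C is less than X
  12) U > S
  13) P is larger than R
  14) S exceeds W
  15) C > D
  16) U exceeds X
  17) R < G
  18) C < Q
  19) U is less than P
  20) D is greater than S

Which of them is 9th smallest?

U

Piecing the relations together gives one ordering: W < S < D < C < Q < J < R < X < U < P < G.
The 9th smallest is U.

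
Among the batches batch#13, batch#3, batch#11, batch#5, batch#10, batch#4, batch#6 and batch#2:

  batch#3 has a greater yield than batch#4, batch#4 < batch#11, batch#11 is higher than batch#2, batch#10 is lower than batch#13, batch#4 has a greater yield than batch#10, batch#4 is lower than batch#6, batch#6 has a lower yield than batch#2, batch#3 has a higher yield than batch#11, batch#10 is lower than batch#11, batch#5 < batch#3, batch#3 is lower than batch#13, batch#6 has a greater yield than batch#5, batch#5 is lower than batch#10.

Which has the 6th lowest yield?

The consecutive relations fix a unique order: batch#5 < batch#10 < batch#4 < batch#6 < batch#2 < batch#11 < batch#3 < batch#13.
The 6th smallest is batch#11.

batch#11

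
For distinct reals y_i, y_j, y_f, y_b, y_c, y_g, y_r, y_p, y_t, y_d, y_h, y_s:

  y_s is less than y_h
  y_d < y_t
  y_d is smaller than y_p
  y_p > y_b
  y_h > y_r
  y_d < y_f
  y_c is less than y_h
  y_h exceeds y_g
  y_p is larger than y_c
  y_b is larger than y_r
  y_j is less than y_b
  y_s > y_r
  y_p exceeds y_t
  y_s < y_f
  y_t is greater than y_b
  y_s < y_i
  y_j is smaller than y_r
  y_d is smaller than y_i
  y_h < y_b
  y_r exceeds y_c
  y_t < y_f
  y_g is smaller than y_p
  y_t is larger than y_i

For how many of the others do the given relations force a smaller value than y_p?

10

Directly below y_p: y_g, y_c, y_d, y_b, y_t.
One step further: y_j, y_r, y_h, y_i (9 so far).
One step further: y_s (10 so far).
Nothing else is reachable below y_p; 10 in all.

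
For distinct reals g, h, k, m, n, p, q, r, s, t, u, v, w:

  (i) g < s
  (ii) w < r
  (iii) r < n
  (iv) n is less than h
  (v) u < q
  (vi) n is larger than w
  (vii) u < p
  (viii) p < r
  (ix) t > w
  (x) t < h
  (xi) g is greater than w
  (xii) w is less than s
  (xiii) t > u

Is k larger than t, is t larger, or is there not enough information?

Following every chain through k: nothing is chained to k.
t is not reached, and no chain runs the other way from t to k.
So the given relations leave the order of k and t undetermined.

undetermined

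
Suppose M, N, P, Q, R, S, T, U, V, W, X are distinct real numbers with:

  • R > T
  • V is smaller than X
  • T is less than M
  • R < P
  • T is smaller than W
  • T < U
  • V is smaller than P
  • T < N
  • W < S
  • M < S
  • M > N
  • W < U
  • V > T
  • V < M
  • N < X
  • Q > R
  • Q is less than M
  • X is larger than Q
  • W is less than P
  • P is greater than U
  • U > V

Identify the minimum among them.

R is not least since T < R; N is not least since T < N; W is not least since T < W; Q is not least since R < Q; V is not least since T < V; X is not least since Q < X; U is not least since W < U; M is not least since T < M; P is not least since R < P; S is not least since W < S.
Only T has nothing below it, so T is the minimum.

T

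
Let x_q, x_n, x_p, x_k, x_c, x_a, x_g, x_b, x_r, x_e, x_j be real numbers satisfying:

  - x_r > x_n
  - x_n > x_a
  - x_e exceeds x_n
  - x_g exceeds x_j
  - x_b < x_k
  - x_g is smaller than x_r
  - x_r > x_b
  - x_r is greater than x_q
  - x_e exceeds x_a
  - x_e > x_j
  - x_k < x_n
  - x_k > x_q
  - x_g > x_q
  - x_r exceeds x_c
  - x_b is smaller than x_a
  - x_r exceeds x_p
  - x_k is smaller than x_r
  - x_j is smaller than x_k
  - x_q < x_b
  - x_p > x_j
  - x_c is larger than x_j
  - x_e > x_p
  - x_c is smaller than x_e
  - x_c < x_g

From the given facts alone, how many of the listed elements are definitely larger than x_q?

Directly above x_q: x_b, x_k, x_g, x_r.
One step further: x_a, x_n (6 so far).
One step further: x_e (7 so far).
No other element is forced above x_q by the given relations, so the count is 7.

7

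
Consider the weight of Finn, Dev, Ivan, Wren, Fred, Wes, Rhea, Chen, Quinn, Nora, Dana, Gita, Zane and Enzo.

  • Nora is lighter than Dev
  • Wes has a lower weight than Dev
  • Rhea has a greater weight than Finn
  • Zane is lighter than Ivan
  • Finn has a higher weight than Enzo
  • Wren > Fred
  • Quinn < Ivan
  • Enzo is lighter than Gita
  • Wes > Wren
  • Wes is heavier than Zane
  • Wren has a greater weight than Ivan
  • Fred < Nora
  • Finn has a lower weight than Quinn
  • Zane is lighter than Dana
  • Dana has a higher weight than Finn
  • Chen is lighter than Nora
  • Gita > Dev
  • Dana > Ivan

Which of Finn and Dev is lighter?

Finn

Finn < Quinn and Quinn < Ivan give Finn < Ivan.
With Ivan < Wren: Finn < Quinn < Ivan < Wren.
Then Wren < Wes extends the chain to Wes.
With Wes < Dev: Finn < Quinn < Ivan < Wren < Wes < Dev.
So Finn < Dev; Finn is the lighter of the two.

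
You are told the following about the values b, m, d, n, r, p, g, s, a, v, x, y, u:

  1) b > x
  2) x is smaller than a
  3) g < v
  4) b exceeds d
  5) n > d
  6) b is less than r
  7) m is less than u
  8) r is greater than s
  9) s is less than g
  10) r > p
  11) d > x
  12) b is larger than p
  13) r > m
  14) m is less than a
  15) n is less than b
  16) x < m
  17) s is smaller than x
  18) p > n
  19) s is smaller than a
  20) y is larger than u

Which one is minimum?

s

x is not least since s < x; d is not least since x < d; n is not least since d < n; p is not least since n < p; m is not least since x < m; b is not least since p < b; g is not least since s < g; u is not least since m < u; y is not least since u < y; v is not least since g < v; a is not least since s < a; r is not least since b < r.
Only s has nothing below it, so s is the minimum.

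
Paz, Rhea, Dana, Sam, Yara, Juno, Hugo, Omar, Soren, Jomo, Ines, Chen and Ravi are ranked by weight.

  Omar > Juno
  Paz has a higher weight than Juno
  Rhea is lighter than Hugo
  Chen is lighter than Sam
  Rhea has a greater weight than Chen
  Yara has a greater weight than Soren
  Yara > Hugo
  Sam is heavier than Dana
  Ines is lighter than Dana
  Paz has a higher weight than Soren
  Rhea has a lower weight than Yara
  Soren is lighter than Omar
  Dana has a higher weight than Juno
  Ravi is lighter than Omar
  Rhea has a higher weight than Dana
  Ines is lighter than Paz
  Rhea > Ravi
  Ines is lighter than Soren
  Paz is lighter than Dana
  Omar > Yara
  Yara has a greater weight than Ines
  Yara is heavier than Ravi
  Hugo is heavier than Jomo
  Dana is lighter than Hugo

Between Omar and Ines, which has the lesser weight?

Ines

The relevant relations are Ines < Soren; Soren < Paz; Paz < Dana; Dana < Rhea; Rhea < Hugo; Hugo < Yara; Yara < Omar.
Chaining these gives Ines < Soren < Paz < Dana < Rhea < Hugo < Yara < Omar.
So Ines < Omar; Ines is the lighter of the two.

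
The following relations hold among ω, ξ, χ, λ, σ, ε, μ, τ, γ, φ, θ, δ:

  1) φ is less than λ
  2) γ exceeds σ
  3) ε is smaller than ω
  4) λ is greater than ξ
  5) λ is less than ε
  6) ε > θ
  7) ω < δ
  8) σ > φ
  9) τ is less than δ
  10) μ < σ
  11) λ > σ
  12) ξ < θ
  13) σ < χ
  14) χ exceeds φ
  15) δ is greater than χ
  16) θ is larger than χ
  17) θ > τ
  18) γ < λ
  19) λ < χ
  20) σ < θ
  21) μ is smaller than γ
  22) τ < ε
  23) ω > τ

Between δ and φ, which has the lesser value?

φ

φ < σ < γ < λ < χ < θ < ε < ω < δ, by transitivity through σ, γ, λ, χ, θ, ε, ω.
So φ < δ; φ is the smaller of the two.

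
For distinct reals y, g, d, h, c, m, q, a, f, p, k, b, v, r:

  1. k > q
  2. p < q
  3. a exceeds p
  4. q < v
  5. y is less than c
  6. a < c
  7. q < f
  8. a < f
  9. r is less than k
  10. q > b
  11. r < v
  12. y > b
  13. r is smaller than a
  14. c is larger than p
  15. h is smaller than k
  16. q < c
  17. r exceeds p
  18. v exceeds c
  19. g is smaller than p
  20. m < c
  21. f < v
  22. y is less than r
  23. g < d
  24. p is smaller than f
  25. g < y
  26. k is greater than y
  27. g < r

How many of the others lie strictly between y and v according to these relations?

The relations place y below v. An element lies strictly between them when it is forced above y and also forced below v.
Above y: {r, a, c, k, f}. Below v: {g, b, p, r, m, a, q, c, f}.
Intersection: {r, a, c, f} — 4.

4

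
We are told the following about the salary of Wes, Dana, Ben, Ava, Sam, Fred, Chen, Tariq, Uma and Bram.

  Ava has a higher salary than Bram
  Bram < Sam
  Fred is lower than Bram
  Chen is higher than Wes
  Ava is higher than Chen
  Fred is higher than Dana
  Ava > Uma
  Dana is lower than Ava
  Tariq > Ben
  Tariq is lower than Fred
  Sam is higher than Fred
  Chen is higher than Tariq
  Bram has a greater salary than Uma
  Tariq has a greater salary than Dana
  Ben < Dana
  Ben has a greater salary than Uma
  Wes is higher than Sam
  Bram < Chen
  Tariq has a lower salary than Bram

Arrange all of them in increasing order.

Nothing is placed below Uma, so it is least; from there Uma < Ben; Ben < Dana; Dana < Tariq; Tariq < Fred; Fred < Bram; Bram < Sam; Sam < Wes; Wes < Chen; Chen < Ava, each given directly.

Uma < Ben < Dana < Tariq < Fred < Bram < Sam < Wes < Chen < Ava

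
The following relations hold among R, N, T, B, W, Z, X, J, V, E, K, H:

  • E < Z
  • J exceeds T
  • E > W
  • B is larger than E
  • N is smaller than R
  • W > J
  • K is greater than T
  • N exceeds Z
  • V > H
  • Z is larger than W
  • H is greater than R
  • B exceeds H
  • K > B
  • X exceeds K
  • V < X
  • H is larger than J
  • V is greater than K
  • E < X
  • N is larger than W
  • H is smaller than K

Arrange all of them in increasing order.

T < J < W < E < Z < N < R < H < B < K < V < X

The consecutive links are each given: T < J; J < W; W < E; E < Z; Z < N; N < R; R < H; H < B; B < K; K < V; V < X.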